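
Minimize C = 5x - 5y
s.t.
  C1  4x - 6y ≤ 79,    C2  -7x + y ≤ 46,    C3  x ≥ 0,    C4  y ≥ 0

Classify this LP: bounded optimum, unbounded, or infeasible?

From the feasible point (79/4, 0), moving in the direction (1, 7) keeps every constraint satisfied while C decreases without bound.

unbounded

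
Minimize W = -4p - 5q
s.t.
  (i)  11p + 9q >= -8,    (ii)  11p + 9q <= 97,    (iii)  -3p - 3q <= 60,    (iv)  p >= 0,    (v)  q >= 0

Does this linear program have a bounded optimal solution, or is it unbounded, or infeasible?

bounded optimum

Corner points and W = -4p - 5q:
  (0, 97/9) → W = -485/9
  (97/11, 0) → W = -388/11
  (0, 0) → W = 0
The feasible region has finitely many vertices and no improving ray; the minimum is -485/9 at (0, 97/9).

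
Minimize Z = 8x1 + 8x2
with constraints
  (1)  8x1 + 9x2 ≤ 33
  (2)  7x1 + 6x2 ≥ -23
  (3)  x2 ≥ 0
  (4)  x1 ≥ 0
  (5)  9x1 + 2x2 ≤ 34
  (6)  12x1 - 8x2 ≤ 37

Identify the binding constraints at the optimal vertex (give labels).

(3) and (4)

Extreme points and Z = 8x1 + 8x2:
  (0, 11/3) → Z = 88/3
  (597/172, 25/43) → Z = 1394/43
  (0, 0) → Z = 0
  (37/12, 0) → Z = 74/3

The minimum is at (0, 0). Substituting into each constraint, equality holds for (3) and (4); the remaining constraints have slack.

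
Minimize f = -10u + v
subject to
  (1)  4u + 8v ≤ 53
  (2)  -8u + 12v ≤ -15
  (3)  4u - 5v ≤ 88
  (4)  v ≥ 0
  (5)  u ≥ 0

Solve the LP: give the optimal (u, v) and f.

Feasible corners and f = -10u + v:
  (27/4, 13/4) → f = -257/4
  (53/4, 0) → f = -265/2
  (15/8, 0) → f = -75/4

u = 53/4, v = 0, minimum f = -265/2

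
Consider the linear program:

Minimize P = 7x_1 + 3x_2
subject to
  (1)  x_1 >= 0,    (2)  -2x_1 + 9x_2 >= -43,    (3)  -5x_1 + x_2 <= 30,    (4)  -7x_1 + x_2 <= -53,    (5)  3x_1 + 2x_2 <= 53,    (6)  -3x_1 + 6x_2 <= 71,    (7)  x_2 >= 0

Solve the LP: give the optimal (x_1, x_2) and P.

Extreme points and P = 7x_1 + 3x_2:
  (159/17, 212/17) → P = 1749/17
  (53/7, 0) → P = 53
  (53/3, 0) → P = 371/3

x_1 = 53/7, x_2 = 0, minimum P = 53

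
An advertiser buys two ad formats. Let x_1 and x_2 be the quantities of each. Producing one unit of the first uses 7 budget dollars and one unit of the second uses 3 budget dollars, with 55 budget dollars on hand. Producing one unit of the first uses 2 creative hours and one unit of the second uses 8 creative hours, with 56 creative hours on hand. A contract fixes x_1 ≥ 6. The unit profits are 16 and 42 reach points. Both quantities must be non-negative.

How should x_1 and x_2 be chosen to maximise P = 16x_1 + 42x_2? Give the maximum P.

Feasible corners and P = 16x_1 + 42x_2:
  (55/7, 0) → P = 880/7
  (6, 0) → P = 96
  (6, 13/3) → P = 278

The optimum lies where 7x_1 + 3x_2 = 55 and x_1 = 6.
Solving simultaneously gives x_1 = 6, x_2 = 13/3.

x_1 = 6, x_2 = 13/3, maximum P = 278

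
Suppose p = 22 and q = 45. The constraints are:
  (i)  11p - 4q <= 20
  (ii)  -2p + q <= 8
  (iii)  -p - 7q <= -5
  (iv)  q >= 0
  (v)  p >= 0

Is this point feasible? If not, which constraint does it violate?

Constraint (i): 11p - 4q = 62, which is not ≤ 20. All other constraints are satisfied.

not feasible — violates (i)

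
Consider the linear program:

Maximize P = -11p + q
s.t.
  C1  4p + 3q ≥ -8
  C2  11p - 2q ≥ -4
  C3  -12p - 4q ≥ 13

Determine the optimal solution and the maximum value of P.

p = -28/41, q = -72/41, maximum P = 236/41

The binding constraints are 4p + 3q = -8 and 11p - 2q = -4.
Solving simultaneously gives p = -28/41, q = -72/41.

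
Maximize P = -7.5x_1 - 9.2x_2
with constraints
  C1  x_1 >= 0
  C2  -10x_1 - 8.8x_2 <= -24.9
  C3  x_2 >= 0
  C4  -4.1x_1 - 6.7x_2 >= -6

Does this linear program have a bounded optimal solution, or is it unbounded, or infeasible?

infeasible

The boundaries x_1 = 0 and -10x_1 - 8.8x_2 = -24.9 meet at (0, 249/88), but that point violates -4.1x_1 - 6.7x_2 ≥ -6. Every candidate vertex is excluded by some other constraint, so the feasible region is empty.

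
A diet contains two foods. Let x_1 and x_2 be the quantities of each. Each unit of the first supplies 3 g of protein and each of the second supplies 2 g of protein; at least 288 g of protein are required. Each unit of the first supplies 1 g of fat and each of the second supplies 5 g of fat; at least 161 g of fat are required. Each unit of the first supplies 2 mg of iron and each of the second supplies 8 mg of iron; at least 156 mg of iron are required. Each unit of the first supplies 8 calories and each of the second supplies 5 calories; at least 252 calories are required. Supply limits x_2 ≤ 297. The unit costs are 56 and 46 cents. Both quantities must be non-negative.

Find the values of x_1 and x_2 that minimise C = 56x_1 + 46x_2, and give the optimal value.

x_1 = 86, x_2 = 15, minimum C = 5506

Feasible corners and C = 56x_1 + 46x_2:
  (0, 144) → C = 6624
  (0, 297) → C = 13662
  (161, 0) → C = 9016
  (86, 15) → C = 5506
The feasible region is unbounded (it extends along (1, 0)), but C strictly increases along every unbounded feasible direction, so there is no improving ray and the minimum is attained at a vertex.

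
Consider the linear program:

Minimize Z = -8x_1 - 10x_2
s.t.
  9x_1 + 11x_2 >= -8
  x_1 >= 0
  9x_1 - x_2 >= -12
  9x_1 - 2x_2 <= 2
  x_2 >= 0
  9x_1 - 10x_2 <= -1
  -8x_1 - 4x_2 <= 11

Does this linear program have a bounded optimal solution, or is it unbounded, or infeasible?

From the feasible point (0, 12), moving in the direction (2, 9) keeps every constraint satisfied while Z decreases without bound.

unbounded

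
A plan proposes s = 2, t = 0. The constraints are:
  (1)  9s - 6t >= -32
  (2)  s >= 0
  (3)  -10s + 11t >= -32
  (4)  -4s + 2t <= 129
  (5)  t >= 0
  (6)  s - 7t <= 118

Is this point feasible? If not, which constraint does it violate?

feasible

(1): 18 ≥ -32 ✓
(2): 2 ≥ 0 ✓
(3): -20 ≥ -32 ✓
(4): -8 ≤ 129 ✓
(5): 0 ≥ 0 ✓
(6): 2 ≤ 118 ✓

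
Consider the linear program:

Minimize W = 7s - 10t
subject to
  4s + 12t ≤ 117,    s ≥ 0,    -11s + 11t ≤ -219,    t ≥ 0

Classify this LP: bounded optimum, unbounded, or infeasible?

Extreme points and W = 7s - 10t:
  (3915/176, 411/176) → W = 23295/176
  (117/4, 0) → W = 819/4
  (219/11, 0) → W = 1533/11
The feasible region has finitely many vertices and no improving ray; the minimum is 23295/176 at (3915/176, 411/176).

bounded optimum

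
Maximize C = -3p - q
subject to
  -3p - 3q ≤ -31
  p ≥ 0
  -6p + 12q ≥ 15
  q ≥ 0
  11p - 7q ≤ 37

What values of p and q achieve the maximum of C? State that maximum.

Corner points and C = -3p - q:
  (0, 31/3) → C = -31/3
  (109/18, 77/18) → C = -202/9
  (61/10, 43/10) → C = -113/5
The feasible region is unbounded (it extends along (0, 1), (7, 11)), but C strictly decreases along every unbounded feasible direction, so there is no improving ray and the maximum is attained at a vertex.

p = 0, q = 31/3, maximum C = -31/3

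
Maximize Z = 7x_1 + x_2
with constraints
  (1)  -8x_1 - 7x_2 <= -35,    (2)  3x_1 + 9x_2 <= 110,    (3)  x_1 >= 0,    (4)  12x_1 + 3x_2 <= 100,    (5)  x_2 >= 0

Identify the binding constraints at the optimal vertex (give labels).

Vertices and Z = 7x_1 + x_2:
  (0, 5) → Z = 5
  (35/8, 0) → Z = 245/8
  (0, 110/9) → Z = 110/9
  (190/33, 340/33) → Z = 1670/33
  (25/3, 0) → Z = 175/3

The maximum is at (25/3, 0). Substituting into each constraint, equality holds for (4) and (5); the remaining constraints have slack.

(4) and (5)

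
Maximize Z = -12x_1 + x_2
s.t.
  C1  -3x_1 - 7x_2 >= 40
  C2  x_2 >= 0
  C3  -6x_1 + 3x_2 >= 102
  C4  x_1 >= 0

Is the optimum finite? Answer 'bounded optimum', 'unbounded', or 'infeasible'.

The boundaries -3x_1 - 7x_2 = 40 and -6x_1 + 3x_2 = 102 meet at (-278/17, 22/17), but that point violates x_1 ≥ 0. Every candidate vertex is excluded by some other constraint, so the feasible region is empty.

infeasible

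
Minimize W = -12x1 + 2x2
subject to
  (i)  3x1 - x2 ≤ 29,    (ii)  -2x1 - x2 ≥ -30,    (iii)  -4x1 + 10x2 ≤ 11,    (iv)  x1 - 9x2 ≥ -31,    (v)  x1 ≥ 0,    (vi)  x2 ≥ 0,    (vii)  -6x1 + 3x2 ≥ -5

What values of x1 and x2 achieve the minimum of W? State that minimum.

x1 = 83/48, x2 = 43/24, minimum W = -103/6

The binding constraints are -4x1 + 10x2 = 11 and -6x1 + 3x2 = -5.
Solving simultaneously gives x1 = 83/48, x2 = 43/24.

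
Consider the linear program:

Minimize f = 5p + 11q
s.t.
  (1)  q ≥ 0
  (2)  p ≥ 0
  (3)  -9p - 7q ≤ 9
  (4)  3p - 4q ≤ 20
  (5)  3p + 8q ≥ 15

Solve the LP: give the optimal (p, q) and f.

Feasible corners and f = 5p + 11q:
  (20/3, 0) → f = 100/3
  (5, 0) → f = 25
  (0, 15/8) → f = 165/8
The feasible region is unbounded (it extends along (0, 1), (4, 3)), but f strictly increases along every unbounded feasible direction, so there is no improving ray and the minimum is attained at a vertex.

p = 0, q = 15/8, minimum f = 165/8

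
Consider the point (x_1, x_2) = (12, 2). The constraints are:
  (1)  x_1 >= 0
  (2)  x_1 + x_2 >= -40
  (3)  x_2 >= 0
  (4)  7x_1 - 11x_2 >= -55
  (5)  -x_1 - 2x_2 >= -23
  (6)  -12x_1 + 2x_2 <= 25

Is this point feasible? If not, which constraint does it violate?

(1): 12 ≥ 0 ✓
(2): 14 ≥ -40 ✓
(3): 2 ≥ 0 ✓
(4): 62 ≥ -55 ✓
(5): -16 ≥ -23 ✓
(6): -140 ≤ 25 ✓

feasible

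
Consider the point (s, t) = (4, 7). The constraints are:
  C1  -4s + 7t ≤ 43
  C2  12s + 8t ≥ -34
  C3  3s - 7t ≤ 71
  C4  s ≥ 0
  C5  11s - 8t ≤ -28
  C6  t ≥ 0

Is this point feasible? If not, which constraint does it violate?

Constraint C5: 11s - 8t = -12, which is not ≤ -28. All other constraints are satisfied.

not feasible — violates C5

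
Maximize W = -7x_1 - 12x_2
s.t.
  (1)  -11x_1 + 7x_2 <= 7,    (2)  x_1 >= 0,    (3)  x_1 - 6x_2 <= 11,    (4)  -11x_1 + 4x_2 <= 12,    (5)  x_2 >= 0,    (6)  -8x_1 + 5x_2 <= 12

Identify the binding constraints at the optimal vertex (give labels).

(2) and (5)

Corner points and W = -7x_1 - 12x_2:
  (0, 1) → W = -12
  (0, 0) → W = 0
  (11, 0) → W = -77
The feasible region is unbounded (it extends along (6, 1), (7, 11)), but W strictly decreases along every unbounded feasible direction, so there is no improving ray and the maximum is attained at a vertex.

The maximum is at (0, 0). Substituting into each constraint, equality holds for (2) and (5); the remaining constraints have slack.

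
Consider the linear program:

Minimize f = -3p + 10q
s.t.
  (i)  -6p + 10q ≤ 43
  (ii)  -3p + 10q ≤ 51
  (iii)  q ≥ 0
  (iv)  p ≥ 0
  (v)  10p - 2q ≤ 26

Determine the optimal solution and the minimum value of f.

p = 13/5, q = 0, minimum f = -39/5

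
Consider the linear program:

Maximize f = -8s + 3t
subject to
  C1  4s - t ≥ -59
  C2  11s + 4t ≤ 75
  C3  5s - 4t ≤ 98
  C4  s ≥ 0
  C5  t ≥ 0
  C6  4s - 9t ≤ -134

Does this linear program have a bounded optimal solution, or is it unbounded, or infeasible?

Corner points and f = -8s + 3t:
  (0, 75/4) → f = 225/4
  (139/115, 1774/115) → f = 842/23
  (0, 134/9) → f = 134/3
The feasible region has finitely many vertices and no improving ray; the maximum is 225/4 at (0, 75/4).

bounded optimum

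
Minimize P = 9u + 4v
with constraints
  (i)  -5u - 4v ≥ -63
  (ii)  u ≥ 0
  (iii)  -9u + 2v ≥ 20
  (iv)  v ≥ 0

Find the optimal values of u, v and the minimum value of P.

u = 0, v = 10, minimum P = 40

Feasible corners and P = 9u + 4v:
  (0, 63/4) → P = 63
  (1, 29/2) → P = 67
  (0, 10) → P = 40

At the optimal vertex, u = 0 and -9u + 2v = 20.
Solving simultaneously gives u = 0, v = 10.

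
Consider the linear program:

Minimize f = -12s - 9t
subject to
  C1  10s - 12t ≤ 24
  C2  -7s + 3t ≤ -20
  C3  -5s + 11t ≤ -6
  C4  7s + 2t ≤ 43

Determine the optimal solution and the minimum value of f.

Vertices and f = -12s - 9t:
  (28/9, 16/27) → f = -128/3
  (96/25, 6/5) → f = -1422/25
  (101/31, 29/31) → f = -1473/31

The optimum lies where 10s - 12t = 24 and -5s + 11t = -6.
Solving simultaneously gives s = 96/25, t = 6/5.

s = 96/25, t = 6/5, minimum f = -1422/25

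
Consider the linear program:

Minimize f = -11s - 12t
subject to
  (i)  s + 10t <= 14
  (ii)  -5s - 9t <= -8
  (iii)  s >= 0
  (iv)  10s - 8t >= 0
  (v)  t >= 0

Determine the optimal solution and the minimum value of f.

Corner points and f = -11s - 12t:
  (28/27, 35/27) → f = -728/27
  (14, 0) → f = -154
  (32/65, 8/13) → f = -64/5
  (8/5, 0) → f = -88/5

s = 14, t = 0, minimum f = -154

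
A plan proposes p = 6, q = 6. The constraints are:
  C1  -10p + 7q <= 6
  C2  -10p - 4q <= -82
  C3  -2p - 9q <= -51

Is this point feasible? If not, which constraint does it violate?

feasible

C1: -18 ≤ 6 ✓
C2: -84 ≤ -82 ✓
C3: -66 ≤ -51 ✓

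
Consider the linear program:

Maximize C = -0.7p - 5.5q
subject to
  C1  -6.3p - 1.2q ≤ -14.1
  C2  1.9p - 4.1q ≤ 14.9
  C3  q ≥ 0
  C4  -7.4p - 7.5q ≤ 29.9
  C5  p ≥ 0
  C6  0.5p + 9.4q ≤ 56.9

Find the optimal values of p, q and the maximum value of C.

Extreme points and C = -0.7p - 5.5q:
  (47/21, 0) → C = -47/30
  (1071/977, 5857/977) → C = -164816/4885
  (149/19, 0) → C = -1043/190
  (37335/1991, 10066/1991) → C = -162995/3982

p = 47/21, q = 0, maximum C = -47/30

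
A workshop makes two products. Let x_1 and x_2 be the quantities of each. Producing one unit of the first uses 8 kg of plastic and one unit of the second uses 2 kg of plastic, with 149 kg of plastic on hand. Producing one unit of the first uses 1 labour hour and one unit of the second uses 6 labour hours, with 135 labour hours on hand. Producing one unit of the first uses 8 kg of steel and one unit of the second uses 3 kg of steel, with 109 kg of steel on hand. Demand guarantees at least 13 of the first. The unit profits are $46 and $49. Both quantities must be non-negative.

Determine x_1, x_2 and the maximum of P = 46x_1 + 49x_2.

x_1 = 13, x_2 = 5/3, maximum P = 2039/3

Extreme points and P = 46x_1 + 49x_2:
  (109/8, 0) → P = 2507/4
  (13, 0) → P = 598
  (13, 5/3) → P = 2039/3

The optimum lies where 8x_1 + 3x_2 = 109 and x_1 = 13.
Solving simultaneously gives x_1 = 13, x_2 = 5/3.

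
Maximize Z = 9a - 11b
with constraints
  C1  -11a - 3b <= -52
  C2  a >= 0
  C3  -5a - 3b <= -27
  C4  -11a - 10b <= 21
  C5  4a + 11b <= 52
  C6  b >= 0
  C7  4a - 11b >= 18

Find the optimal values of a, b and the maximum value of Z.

a = 13, b = 0, maximum Z = 117

Corner points and Z = 9a - 11b:
  (27/5, 0) → Z = 243/5
  (351/67, 18/67) → Z = 2961/67
  (13, 0) → Z = 117
  (35/4, 17/11) → Z = 247/4

At the optimal vertex, 4a + 11b = 52 and b = 0.
Solving simultaneously gives a = 13, b = 0.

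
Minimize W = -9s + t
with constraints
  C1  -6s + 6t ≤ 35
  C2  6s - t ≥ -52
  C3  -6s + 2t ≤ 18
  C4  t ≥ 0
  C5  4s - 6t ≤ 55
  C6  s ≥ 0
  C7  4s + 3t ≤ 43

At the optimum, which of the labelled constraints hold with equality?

Vertices and W = -9s + t:
  (0, 35/6) → W = 35/6
  (51/14, 199/21) → W = -979/42
  (0, 0) → W = 0
  (43/4, 0) → W = -387/4

The minimum is at (43/4, 0). Substituting into each constraint, equality holds for C4 and C7; the remaining constraints have slack.

C4 and C7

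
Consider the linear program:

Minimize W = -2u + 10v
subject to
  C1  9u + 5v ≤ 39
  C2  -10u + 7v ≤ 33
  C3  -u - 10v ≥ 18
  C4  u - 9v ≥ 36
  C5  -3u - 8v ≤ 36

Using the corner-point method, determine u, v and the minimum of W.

Corner points and W = -2u + 10v:
  (531/86, -285/86) → W = -1956/43
  (164/19, -147/19) → W = -1798/19
  (-36/35, -144/35) → W = -1368/35

The optimum lies where 9u + 5v = 39 and -3u - 8v = 36.
Solving simultaneously gives u = 164/19, v = -147/19.

u = 164/19, v = -147/19, minimum W = -1798/19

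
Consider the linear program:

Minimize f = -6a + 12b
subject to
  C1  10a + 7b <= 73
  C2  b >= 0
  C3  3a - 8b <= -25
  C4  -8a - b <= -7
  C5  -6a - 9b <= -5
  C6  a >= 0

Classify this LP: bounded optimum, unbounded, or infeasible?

bounded optimum

Vertices and f = -6a + 12b:
  (409/101, 469/101) → f = 3174/101
  (0, 73/7) → f = 876/7
  (31/67, 221/67) → f = 2466/67
  (0, 7) → f = 84
The feasible region has finitely many vertices and no improving ray; the minimum is 3174/101 at (409/101, 469/101).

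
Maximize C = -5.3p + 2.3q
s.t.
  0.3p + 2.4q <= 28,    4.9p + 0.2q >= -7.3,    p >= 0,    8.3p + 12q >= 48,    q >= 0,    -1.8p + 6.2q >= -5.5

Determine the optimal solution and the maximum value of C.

p = 0, q = 35/3, maximum C = 161/6

Corner points and C = -5.3p + 2.3q:
  (0, 35/3) → C = 161/6
  (9340/309, 1625/206) → C = -175583/1236
  (0, 4) → C = 46/5
  (18180/3653, 4075/7306) → C = -366671/14612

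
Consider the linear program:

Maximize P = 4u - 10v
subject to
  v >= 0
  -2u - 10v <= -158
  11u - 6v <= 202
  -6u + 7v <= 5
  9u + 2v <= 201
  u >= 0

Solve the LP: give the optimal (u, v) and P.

u = 847/43, v = 510/43, maximum P = -1712/43

Vertices and P = 4u - 10v:
  (528/37, 479/37) → P = -2678/37
  (847/43, 510/43) → P = -1712/43
  (1397/75, 417/25) → P = -6922/75

The binding constraints are -2u - 10v = -158 and 9u + 2v = 201.
Solving simultaneously gives u = 847/43, v = 510/43.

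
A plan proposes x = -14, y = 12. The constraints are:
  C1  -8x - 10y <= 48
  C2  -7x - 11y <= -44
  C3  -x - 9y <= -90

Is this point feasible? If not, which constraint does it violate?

Constraint C2: -7x - 11y = -34, which is not ≤ -44. All other constraints are satisfied.

not feasible — violates C2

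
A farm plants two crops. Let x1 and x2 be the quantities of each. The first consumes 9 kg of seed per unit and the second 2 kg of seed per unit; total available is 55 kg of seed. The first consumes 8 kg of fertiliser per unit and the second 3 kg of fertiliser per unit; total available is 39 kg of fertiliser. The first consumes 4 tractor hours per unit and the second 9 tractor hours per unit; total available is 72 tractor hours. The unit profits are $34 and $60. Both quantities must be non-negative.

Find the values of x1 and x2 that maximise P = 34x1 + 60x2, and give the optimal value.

Corner points and P = 34x1 + 60x2:
  (0, 0) → P = 0
  (0, 8) → P = 480
  (39/8, 0) → P = 663/4
  (9/4, 7) → P = 993/2

The optimum lies where 8x1 + 3x2 = 39 and 4x1 + 9x2 = 72.
Solving simultaneously gives x1 = 9/4, x2 = 7.

x1 = 9/4, x2 = 7, maximum P = 993/2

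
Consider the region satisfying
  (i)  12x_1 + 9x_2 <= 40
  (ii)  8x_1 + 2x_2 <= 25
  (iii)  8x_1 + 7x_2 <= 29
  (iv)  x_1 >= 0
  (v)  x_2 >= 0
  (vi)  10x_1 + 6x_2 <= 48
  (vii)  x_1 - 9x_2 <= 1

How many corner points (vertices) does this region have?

Of the 21 pairwise boundary intersections, those satisfying every inequality are:
  (145/48, 5/12)
  (19/12, 7/3)
  (227/74, 17/74)
  (0, 29/7)
  (0, 0)
  (1, 0)

6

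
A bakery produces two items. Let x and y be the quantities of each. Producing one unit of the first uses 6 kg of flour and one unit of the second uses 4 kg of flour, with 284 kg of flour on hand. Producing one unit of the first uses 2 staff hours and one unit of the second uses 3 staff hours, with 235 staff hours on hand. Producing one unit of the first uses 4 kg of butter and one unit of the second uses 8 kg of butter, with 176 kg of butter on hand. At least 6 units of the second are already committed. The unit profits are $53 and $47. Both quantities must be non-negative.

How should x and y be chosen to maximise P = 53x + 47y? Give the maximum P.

x = 32, y = 6, maximum P = 1978

Corner points and P = 53x + 47y:
  (0, 22) → P = 1034
  (0, 6) → P = 282
  (32, 6) → P = 1978

The optimum lies where 4x + 8y = 176 and y = 6.
Solving simultaneously gives x = 32, y = 6.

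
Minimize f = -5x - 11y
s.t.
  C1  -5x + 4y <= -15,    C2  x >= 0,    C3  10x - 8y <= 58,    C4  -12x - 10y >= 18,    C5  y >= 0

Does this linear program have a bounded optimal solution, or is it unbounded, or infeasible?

The boundaries -5x + 4y = -15 and x = 0 meet at (0, -15/4), but that point violates y ≥ 0. Every candidate vertex is excluded by some other constraint, so the feasible region is empty.

infeasible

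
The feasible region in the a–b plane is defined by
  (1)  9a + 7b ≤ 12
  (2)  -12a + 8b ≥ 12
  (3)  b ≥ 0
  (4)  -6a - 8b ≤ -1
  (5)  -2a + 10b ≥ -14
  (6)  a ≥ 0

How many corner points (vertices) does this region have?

3

Pairwise boundary intersections that survive every other constraint:
  (1/13, 21/13)
  (0, 12/7)
  (0, 3/2)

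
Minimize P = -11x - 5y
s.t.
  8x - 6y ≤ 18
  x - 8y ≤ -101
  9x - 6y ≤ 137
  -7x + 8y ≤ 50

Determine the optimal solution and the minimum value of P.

x = 222/11, y = 263/11, minimum P = -3757/11

Vertices and P = -11x - 5y:
  (375/29, 413/29) → P = -6190/29
  (222/11, 263/11) → P = -3757/11
  (17/2, 219/16) → P = -2591/16

At the optimal vertex, 8x - 6y = 18 and -7x + 8y = 50.
Solving simultaneously gives x = 222/11, y = 263/11.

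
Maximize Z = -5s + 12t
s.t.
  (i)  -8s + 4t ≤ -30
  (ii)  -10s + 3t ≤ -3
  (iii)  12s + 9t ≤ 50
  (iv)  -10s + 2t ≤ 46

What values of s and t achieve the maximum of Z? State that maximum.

s = 47/12, t = 1/3, maximum Z = -187/12

Corner points and Z = -5s + 12t:
  (-39/8, -69/4) → Z = -1461/8
  (47/12, 1/3) → Z = -187/12
  (-72/5, -49) → Z = -516
The feasible region is unbounded (it extends along (-1, -5), (3, -4)), but Z strictly decreases along every unbounded feasible direction, so there is no improving ray and the maximum is attained at a vertex.

At the optimal vertex, -8s + 4t = -30 and 12s + 9t = 50.
Solving simultaneously gives s = 47/12, t = 1/3.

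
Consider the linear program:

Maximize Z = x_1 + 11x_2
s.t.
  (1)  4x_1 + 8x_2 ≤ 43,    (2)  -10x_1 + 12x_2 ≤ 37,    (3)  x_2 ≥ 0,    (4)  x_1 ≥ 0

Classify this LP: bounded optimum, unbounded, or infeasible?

Feasible corners and Z = x_1 + 11x_2:
  (55/32, 289/64) → Z = 3289/64
  (43/4, 0) → Z = 43/4
  (0, 37/12) → Z = 407/12
  (0, 0) → Z = 0
The feasible region has finitely many vertices and no improving ray; the maximum is 3289/64 at (55/32, 289/64).

bounded optimum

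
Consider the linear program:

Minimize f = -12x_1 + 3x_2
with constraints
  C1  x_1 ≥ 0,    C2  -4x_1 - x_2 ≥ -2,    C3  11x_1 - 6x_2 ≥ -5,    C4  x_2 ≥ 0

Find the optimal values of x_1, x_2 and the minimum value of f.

Extreme points and f = -12x_1 + 3x_2:
  (0, 5/6) → f = 5/2
  (0, 0) → f = 0
  (1/5, 6/5) → f = 6/5
  (1/2, 0) → f = -6

At the optimal vertex, -4x_1 - x_2 = -2 and x_2 = 0.
Solving simultaneously gives x_1 = 1/2, x_2 = 0.

x_1 = 1/2, x_2 = 0, minimum f = -6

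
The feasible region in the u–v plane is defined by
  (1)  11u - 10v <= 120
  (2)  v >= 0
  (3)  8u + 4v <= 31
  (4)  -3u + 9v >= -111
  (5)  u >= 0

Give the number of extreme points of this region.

3

The feasible vertices (each the meet of two boundaries and inside every other half-plane) are:
  (31/8, 0)
  (0, 0)
  (0, 31/4)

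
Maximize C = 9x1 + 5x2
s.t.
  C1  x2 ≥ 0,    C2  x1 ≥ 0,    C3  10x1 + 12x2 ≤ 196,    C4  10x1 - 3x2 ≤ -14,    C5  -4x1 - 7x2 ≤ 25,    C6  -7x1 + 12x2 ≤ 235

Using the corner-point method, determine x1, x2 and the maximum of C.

Feasible corners and C = 9x1 + 5x2:
  (0, 49/3) → C = 245/3
  (0, 14/3) → C = 70/3
  (14/5, 14) → C = 476/5

At the optimal vertex, 10x1 + 12x2 = 196 and 10x1 - 3x2 = -14.
Solving simultaneously gives x1 = 14/5, x2 = 14.

x1 = 14/5, x2 = 14, maximum C = 476/5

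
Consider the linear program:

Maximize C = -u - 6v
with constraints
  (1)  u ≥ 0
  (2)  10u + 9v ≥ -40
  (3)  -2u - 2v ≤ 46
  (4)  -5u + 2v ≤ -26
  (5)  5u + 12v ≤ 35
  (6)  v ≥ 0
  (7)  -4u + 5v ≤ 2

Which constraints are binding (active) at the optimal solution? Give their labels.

(4) and (6)

Vertices and C = -u - 6v:
  (191/35, 9/14) → C = -326/35
  (26/5, 0) → C = -26/5
  (7, 0) → C = -7

The maximum is at (26/5, 0). Substituting into each constraint, equality holds for (4) and (6); the remaining constraints have slack.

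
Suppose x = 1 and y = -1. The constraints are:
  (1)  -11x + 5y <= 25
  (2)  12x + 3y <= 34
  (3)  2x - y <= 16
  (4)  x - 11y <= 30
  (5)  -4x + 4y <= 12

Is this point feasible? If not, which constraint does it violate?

feasible

(1): -16 ≤ 25 ✓
(2): 9 ≤ 34 ✓
(3): 3 ≤ 16 ✓
(4): 12 ≤ 30 ✓
(5): -8 ≤ 12 ✓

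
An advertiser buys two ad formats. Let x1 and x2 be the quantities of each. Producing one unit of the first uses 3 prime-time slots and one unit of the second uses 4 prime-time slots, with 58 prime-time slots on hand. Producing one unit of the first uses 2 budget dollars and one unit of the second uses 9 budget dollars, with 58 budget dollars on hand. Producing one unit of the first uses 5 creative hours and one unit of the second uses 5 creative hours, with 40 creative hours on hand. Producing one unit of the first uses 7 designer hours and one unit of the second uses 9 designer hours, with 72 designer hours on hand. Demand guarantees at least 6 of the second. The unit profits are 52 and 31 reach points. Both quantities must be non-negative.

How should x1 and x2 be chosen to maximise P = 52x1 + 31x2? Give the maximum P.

x1 = 2, x2 = 6, maximum P = 290

Extreme points and P = 52x1 + 31x2:
  (0, 58/9) → P = 1798/9
  (0, 6) → P = 186
  (2, 6) → P = 290

The optimum lies where 2x1 + 9x2 = 58 and 5x1 + 5x2 = 40.
Solving simultaneously gives x1 = 2, x2 = 6.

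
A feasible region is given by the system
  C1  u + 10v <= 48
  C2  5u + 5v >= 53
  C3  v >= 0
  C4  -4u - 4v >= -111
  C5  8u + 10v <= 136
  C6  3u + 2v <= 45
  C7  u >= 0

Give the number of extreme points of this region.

5

Pairwise boundary intersections that survive every other constraint:
  (58/9, 187/45)
  (88/7, 124/35)
  (53/5, 0)
  (15, 0)
  (89/7, 24/7)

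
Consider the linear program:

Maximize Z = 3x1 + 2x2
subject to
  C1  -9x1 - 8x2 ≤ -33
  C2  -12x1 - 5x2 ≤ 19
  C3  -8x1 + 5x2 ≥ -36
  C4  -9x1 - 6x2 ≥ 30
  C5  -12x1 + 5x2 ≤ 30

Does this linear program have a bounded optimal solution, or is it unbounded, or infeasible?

infeasible

The boundaries -9x1 - 8x2 = -33 and -8x1 + 5x2 = -36 meet at (453/109, -60/109), but that point violates -9x1 - 6x2 ≥ 30. Every candidate vertex is excluded by some other constraint, so the feasible region is empty.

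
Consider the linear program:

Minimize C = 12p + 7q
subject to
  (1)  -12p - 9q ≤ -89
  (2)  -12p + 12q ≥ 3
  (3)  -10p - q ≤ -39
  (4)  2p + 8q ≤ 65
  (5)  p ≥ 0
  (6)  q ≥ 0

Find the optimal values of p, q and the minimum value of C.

Vertices and C = 12p + 7q:
  (347/84, 92/21) → C = 1685/21
  (131/39, 211/39) → C = 3049/39
  (63/10, 131/20) → C = 2429/20
  (19/6, 22/3) → C = 268/3

p = 131/39, q = 211/39, minimum C = 3049/39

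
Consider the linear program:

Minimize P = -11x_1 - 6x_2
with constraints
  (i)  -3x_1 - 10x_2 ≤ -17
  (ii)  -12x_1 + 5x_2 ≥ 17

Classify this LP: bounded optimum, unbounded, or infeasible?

unbounded

From the feasible point (-17/27, 17/9), moving in the direction (5, 12) keeps every constraint satisfied while P decreases without bound.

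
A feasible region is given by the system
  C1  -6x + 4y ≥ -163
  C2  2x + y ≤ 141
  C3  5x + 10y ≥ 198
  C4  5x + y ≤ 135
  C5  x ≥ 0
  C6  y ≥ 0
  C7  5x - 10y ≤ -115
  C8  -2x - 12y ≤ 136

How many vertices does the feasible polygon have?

4

Intersecting each pair of boundary lines and keeping only the points that satisfy every inequality leaves:
  (0, 99/5)
  (83/10, 313/20)
  (0, 135)
  (247/11, 250/11)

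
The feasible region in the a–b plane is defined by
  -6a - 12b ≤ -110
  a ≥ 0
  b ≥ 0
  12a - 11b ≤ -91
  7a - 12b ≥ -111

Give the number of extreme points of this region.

4

The feasible vertices (each the meet of two boundaries and inside every other half-plane) are:
  (0, 55/6)
  (59/105, 311/35)
  (0, 37/4)
  (129/67, 695/67)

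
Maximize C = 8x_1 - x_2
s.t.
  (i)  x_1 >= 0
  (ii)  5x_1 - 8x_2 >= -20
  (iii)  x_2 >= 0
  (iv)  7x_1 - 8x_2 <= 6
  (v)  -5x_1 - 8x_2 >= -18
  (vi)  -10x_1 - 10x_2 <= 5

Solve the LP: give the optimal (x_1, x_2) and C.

Vertices and C = 8x_1 - x_2:
  (0, 0) → C = 0
  (0, 9/4) → C = -9/4
  (6/7, 0) → C = 48/7
  (2, 1) → C = 15

At the optimal vertex, 7x_1 - 8x_2 = 6 and -5x_1 - 8x_2 = -18.
Solving simultaneously gives x_1 = 2, x_2 = 1.

x_1 = 2, x_2 = 1, maximum C = 15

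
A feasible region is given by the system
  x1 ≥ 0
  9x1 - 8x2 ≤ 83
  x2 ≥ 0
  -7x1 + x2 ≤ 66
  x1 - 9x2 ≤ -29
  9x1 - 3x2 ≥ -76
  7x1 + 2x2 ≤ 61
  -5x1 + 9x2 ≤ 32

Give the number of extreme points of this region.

Pairwise boundary intersections that survive every other constraint:
  (0, 29/9)
  (0, 32/9)
  (491/65, 264/65)
  (485/73, 529/73)

4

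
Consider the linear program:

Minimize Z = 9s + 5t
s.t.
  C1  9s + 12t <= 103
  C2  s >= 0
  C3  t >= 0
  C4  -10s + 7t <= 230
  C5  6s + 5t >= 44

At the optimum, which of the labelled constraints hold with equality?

C1 and C5

Vertices and Z = 9s + 5t:
  (103/9, 0) → Z = 103
  (13/27, 74/9) → Z = 409/9
  (22/3, 0) → Z = 66

The minimum is at (13/27, 74/9). Substituting into each constraint, equality holds for C1 and C5; the remaining constraints have slack.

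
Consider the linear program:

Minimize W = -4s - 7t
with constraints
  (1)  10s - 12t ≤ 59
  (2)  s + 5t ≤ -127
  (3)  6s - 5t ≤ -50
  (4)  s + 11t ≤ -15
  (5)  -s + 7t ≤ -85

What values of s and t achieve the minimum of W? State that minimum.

s = -177/7, t = -712/35, minimum W = 8524/35

Corner points and W = -4s - 7t:
  (-895/22, -427/11) → W = 4779/11
  (-177/7, -712/35) → W = 8524/35
  (-116/3, -53/3) → W = 835/3
The feasible region is unbounded (it extends along (-7, -1), (-6, -5)), but W strictly increases along every unbounded feasible direction, so there is no improving ray and the minimum is attained at a vertex.

The optimum lies where s + 5t = -127 and 6s - 5t = -50.
Solving simultaneously gives s = -177/7, t = -712/35.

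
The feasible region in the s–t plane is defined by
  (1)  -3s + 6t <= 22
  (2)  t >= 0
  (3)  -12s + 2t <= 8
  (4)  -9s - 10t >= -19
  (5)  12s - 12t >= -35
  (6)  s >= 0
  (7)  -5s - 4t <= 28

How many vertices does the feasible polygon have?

Intersecting each pair of boundary lines and keeping only the points that satisfy every inequality leaves:
  (19/9, 0)
  (0, 0)
  (0, 19/10)

3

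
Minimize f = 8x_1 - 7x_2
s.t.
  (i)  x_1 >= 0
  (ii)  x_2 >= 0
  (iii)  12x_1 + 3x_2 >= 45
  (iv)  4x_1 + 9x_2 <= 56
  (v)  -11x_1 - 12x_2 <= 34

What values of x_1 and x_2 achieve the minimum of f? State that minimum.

Corner points and f = 8x_1 - 7x_2:
  (15/4, 0) → f = 30
  (14, 0) → f = 112
  (79/32, 41/8) → f = -129/8

The optimum lies where 12x_1 + 3x_2 = 45 and 4x_1 + 9x_2 = 56.
Solving simultaneously gives x_1 = 79/32, x_2 = 41/8.

x_1 = 79/32, x_2 = 41/8, minimum f = -129/8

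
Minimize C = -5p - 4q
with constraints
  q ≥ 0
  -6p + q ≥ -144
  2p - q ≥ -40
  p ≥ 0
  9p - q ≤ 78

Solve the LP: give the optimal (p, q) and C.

p = 118/7, q = 516/7, minimum C = -2654/7

Vertices and C = -5p - 4q:
  (0, 0) → C = 0
  (26/3, 0) → C = -130/3
  (0, 40) → C = -160
  (118/7, 516/7) → C = -2654/7

The optimum lies where 2p - q = -40 and 9p - q = 78.
Solving simultaneously gives p = 118/7, q = 516/7.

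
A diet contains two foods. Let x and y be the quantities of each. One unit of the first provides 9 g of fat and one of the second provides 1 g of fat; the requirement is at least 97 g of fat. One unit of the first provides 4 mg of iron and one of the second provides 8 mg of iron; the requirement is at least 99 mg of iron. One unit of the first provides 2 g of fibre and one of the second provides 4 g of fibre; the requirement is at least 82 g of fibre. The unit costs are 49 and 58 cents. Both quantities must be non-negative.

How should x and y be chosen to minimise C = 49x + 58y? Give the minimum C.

x = 9, y = 16, minimum C = 1369

Feasible corners and C = 49x + 58y:
  (0, 97) → C = 5626
  (41, 0) → C = 2009
  (9, 16) → C = 1369
The feasible region is unbounded (it extends along (0, 1), (1, 0)), but C strictly increases along every unbounded feasible direction, so there is no improving ray and the minimum is attained at a vertex.

At the optimal vertex, 9x + y = 97 and 2x + 4y = 82.
Solving simultaneously gives x = 9, y = 16.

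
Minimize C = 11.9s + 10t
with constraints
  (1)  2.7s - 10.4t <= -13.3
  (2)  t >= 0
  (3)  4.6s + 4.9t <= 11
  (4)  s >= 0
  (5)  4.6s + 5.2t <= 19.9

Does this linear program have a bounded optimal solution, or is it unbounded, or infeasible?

bounded optimum

Extreme points and C = 11.9s + 10t:
  (4923/6107, 9088/6107) → C = 1494637/61070
  (0, 133/104) → C = 665/52
  (0, 110/49) → C = 1100/49
The feasible region has finitely many vertices and no improving ray; the minimum is 665/52 at (0, 133/104).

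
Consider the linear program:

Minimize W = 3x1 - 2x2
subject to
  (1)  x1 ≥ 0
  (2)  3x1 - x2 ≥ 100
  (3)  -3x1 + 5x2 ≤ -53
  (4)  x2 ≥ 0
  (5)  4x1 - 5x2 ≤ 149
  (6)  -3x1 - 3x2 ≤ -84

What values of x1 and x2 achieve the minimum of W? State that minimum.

Feasible corners and W = 3x1 - 2x2:
  (149/4, 47/4) → W = 353/4
  (100/3, 0) → W = 100
  (96, 47) → W = 194
  (149/4, 0) → W = 447/4

The binding constraints are 3x1 - x2 = 100 and -3x1 + 5x2 = -53.
Solving simultaneously gives x1 = 149/4, x2 = 47/4.

x1 = 149/4, x2 = 47/4, minimum W = 353/4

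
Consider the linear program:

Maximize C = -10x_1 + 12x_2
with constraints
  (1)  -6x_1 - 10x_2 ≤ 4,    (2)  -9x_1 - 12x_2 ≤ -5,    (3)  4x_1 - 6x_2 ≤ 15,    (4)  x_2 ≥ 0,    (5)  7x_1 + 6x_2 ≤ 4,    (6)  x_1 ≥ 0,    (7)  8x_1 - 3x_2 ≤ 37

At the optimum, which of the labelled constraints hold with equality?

Vertices and C = -10x_1 + 12x_2:
  (5/9, 0) → C = -50/9
  (0, 5/12) → C = 5
  (4/7, 0) → C = -40/7
  (0, 2/3) → C = 8

The maximum is at (0, 2/3). Substituting into each constraint, equality holds for (5) and (6); the remaining constraints have slack.

(5) and (6)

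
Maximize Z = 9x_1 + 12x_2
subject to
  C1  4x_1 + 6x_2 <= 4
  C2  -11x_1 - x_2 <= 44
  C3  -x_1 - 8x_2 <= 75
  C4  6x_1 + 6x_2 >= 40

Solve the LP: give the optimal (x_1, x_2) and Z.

Feasible corners and Z = 9x_1 + 12x_2:
  (241/13, -152/13) → Z = 345/13
  (18, -34/3) → Z = 26
  (55/3, -35/3) → Z = 25

x_1 = 241/13, x_2 = -152/13, maximum Z = 345/13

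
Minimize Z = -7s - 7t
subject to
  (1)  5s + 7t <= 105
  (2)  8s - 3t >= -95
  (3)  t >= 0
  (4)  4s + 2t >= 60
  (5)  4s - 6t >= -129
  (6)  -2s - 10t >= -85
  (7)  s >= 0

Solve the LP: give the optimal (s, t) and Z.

Corner points and Z = -7s - 7t:
  (21, 0) → Z = -147
  (455/36, 215/36) → Z = -2345/18
  (15, 0) → Z = -105
  (215/18, 55/9) → Z = -2275/18

s = 21, t = 0, minimum Z = -147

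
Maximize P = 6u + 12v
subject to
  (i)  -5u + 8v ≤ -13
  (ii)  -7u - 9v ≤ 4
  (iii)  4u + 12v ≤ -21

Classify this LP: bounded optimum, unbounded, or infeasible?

From the feasible point (47/16, -131/48), moving in the direction (12, -4) keeps every constraint satisfied while P increases without bound.

unbounded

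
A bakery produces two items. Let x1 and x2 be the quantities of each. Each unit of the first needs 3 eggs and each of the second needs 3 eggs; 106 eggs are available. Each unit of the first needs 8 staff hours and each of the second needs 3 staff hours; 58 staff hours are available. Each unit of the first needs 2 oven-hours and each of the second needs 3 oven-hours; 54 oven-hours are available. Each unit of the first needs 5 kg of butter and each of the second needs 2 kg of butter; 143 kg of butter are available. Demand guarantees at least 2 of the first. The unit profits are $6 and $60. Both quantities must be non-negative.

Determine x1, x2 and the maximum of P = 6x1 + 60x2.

x1 = 2, x2 = 14, maximum P = 852

The optimum lies where 8x1 + 3x2 = 58 and x1 = 2.
Solving simultaneously gives x1 = 2, x2 = 14.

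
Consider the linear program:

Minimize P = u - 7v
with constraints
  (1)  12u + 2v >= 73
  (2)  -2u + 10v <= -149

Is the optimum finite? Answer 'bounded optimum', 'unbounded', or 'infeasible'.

From the feasible point (257/31, -821/62), moving in the direction (10, 2) keeps every constraint satisfied while P decreases without bound.

unbounded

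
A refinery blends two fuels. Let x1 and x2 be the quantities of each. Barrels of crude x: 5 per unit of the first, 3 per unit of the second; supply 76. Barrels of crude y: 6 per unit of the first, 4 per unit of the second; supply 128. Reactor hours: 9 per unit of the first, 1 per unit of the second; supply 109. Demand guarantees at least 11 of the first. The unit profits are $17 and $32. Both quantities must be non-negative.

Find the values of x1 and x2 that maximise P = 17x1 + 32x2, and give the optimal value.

Corner points and P = 17x1 + 32x2:
  (109/9, 0) → P = 1853/9
  (11, 0) → P = 187
  (251/22, 139/22) → P = 8715/22
  (11, 7) → P = 411

At the optimal vertex, 5x1 + 3x2 = 76 and x1 = 11.
Solving simultaneously gives x1 = 11, x2 = 7.

x1 = 11, x2 = 7, maximum P = 411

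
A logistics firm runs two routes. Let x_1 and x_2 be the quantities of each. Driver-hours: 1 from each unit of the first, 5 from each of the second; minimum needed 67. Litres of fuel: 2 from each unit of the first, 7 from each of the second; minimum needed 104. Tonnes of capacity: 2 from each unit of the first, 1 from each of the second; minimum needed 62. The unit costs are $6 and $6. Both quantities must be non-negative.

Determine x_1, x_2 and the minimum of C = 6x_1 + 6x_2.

Corner points and C = 6x_1 + 6x_2:
  (0, 62) → C = 372
  (67, 0) → C = 402
  (27, 8) → C = 210
The feasible region is unbounded (it extends along (0, 1), (1, 0)), but C strictly increases along every unbounded feasible direction, so there is no improving ray and the minimum is attained at a vertex.

The binding constraints are x_1 + 5x_2 = 67 and 2x_1 + x_2 = 62.
Solving simultaneously gives x_1 = 27, x_2 = 8.

x_1 = 27, x_2 = 8, minimum C = 210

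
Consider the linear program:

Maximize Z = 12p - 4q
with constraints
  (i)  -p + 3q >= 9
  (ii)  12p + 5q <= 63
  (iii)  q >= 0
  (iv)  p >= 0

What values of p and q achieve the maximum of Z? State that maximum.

p = 144/41, q = 171/41, maximum Z = 1044/41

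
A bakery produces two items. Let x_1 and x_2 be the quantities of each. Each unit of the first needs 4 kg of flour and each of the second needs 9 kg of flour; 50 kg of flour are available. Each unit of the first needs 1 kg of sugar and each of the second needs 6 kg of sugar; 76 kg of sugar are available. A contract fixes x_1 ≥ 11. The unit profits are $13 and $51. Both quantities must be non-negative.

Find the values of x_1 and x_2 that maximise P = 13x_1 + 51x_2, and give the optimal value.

x_1 = 11, x_2 = 2/3, maximum P = 177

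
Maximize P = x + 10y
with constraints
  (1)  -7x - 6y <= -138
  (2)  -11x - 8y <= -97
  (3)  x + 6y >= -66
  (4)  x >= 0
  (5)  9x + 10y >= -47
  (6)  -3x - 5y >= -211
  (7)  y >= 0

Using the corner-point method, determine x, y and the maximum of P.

x = 0, y = 211/5, maximum P = 422

Corner points and P = x + 10y:
  (0, 23) → P = 230
  (138/7, 0) → P = 138/7
  (0, 211/5) → P = 422
  (211/3, 0) → P = 211/3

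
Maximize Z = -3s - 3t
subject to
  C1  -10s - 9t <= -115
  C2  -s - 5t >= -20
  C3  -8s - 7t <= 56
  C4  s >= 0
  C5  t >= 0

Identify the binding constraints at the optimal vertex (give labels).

Corner points and Z = -3s - 3t:
  (395/41, 85/41) → Z = -1440/41
  (23/2, 0) → Z = -69/2
  (20, 0) → Z = -60

The maximum is at (23/2, 0). Substituting into each constraint, equality holds for C1 and C5; the remaining constraints have slack.

C1 and C5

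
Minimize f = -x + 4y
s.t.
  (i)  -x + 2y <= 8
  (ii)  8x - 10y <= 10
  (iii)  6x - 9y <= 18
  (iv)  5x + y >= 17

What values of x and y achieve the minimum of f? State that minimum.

Corner points and f = -x + 4y:
  (50/3, 37/3) → f = 98/3
  (26/11, 57/11) → f = 202/11
  (90/29, 43/29) → f = 82/29

x = 90/29, y = 43/29, minimum f = 82/29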